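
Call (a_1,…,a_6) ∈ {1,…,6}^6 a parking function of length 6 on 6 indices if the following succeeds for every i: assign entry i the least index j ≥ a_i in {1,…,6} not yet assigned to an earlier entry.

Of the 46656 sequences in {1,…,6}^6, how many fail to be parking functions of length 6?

|PF| = (7−6)·7^(6−1) = 1×16807 = 16807 (Pollak)
E.g. (5,4,3,5,4,3) → sorted (3,3,4,4,5,5): b_1=3>1, not a PF.
Total 46656; non-PF = 46656−16807 = 29849

29849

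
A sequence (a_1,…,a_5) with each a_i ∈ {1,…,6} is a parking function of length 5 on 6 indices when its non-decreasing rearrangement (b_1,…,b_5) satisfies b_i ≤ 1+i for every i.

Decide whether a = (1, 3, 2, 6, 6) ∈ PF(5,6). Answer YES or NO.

NO

Rearranged: b = (1, 2, 3, 6, 6).
  b_1=1 ≤ 2
  b_2=2 ≤ 3
  b_3=3 ≤ 4
  b_4=6 > 5
  fails at i=4 ⇒ NO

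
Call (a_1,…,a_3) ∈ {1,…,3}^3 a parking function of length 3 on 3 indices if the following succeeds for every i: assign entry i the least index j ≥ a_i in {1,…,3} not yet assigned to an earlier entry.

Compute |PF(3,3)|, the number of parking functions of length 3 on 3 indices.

16

Count = (3+1−3)·(3+1)^{3−1} = 1×16 = 16 (Konheim–Weiss)
One tuple (1,1,1) → sorted (1,1,1): b_i ≤ i ∀i, a PF.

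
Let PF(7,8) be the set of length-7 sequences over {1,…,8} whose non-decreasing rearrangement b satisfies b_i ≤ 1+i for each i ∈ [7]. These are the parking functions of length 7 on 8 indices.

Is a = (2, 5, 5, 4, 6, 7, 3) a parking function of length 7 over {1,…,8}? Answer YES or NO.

Order a: b = (2, 3, 4, 5, 5, 6, 7).
  b_1=2 ≤ 2
  b_2=3 ≤ 3
  b_3=4 ≤ 4
  b_4=5 ≤ 5
  b_5=5 ≤ 6
  b_6=6 ≤ 7
  b_7=7 ≤ 8
All bounds hold ⇒ YES

YES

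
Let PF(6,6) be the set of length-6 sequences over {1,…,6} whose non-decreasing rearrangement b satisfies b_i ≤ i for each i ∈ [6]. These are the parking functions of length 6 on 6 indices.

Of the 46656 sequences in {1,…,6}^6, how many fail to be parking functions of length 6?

Count = (6+1−6)·(6+1)^{6−1} = 1 · 16807 = 16807 (Konheim–Weiss)
One tuple (4,2,4,6,4,4) → sorted (2,4,4,4,4,6): b_1=2>1, not a PF.
Total 46656; non-PF = 46656−16807 = 29849

29849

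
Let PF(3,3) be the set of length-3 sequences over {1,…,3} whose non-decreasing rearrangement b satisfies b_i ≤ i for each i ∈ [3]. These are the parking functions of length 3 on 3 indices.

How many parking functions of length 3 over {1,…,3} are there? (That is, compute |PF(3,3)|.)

|PF(3,3)| = 1·4^2 = 1×16 = 16 (Pollak)
Check (1,2,3) → sorted (1,2,3): b_i ≤ i ∀i, a PF.

16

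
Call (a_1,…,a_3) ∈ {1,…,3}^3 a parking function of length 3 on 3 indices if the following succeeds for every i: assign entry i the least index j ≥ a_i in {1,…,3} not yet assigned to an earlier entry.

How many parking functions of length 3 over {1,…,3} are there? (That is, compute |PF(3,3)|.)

16

Count = 1·4^2 = 1 · 16 = 16 [KW]
E.g. (3,2,1) → sorted (1,2,3): b_i ≤ i ∀i, a PF.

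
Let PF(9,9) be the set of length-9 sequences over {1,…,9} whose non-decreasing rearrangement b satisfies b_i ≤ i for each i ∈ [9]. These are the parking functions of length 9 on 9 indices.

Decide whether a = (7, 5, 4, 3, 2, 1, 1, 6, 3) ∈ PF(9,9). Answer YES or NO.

YES

Rearranged: b = (1, 1, 2, 3, 3, 4, 5, 6, 7).
  b_1=1 ≤ 1
  b_2=1 ≤ 2
  b_3=2 ≤ 3
  b_4=3 ≤ 4
  b_5=3 ≤ 5
  b_6=4 ≤ 6
  b_7=5 ≤ 7
  b_8=6 ≤ 8
  b_9=7 ≤ 9
All bounds hold ⇒ YES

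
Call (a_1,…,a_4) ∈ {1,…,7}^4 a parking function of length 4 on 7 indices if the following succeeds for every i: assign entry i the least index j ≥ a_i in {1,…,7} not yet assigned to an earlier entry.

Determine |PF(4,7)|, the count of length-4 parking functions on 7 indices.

Count = (7+1−4)·(7+1)^{4−1} = 4×512 = 2048 [KW]
Example (1,3,5,4) → sorted (1,3,4,5): b_i ≤ 3+i ∀i, a PF.

2048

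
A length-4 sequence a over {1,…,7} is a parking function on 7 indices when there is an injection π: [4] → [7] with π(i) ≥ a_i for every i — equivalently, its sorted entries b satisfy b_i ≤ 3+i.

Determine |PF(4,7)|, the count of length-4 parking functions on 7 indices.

|PF(4,7)| = (8−4)·8^(4−1) = 4×512 = 2048
E.g. (5,5,6,1) → sorted (1,5,5,6): b_i ≤ 3+i ∀i, a PF.

2048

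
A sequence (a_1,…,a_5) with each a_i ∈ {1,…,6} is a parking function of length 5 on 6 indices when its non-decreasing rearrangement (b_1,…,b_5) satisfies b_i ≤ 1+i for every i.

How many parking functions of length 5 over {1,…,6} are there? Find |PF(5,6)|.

#PF = (6+1−5)·(6+1)^{5−1} = 2×2401 = 4802
E.g. (5,2,4,4,2) → sorted (2,2,4,4,5): b_i ≤ 1+i ∀i, a PF.

4802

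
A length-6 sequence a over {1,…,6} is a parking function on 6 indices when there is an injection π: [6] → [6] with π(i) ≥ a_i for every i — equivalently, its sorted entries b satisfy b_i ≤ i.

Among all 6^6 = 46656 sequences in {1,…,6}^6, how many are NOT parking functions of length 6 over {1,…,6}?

29849

#PF = (6+1−6)·(6+1)^{6−1} = 1 · 16807 = 16807 (Konheim–Weiss)
One tuple (4,5,4,2,5,5) → sorted (2,4,4,5,5,5): b_1=2>1, not a PF.
Total 46656; non-PF = 46656−16807 = 29849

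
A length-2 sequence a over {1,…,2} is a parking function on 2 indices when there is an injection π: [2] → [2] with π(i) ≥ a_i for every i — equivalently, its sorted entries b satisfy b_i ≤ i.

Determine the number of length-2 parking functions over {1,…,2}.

#PF = (2+1−2)·(2+1)^{2−1} = 1·3 = 3 [KW]
E.g. (1,1) → sorted (1,1): b_i ≤ i ∀i, a PF.

3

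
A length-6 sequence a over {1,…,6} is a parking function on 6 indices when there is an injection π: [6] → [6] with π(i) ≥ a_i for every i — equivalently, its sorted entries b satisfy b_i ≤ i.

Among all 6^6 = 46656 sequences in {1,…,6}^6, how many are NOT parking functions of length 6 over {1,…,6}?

#PF = (6+1−6)·(6+1)^{6−1} = 1 · 16807 = 16807 (Pollak)
Example (1,6,3,6,5,5) → sorted (1,3,5,5,6,6): b_2=3>2, not a PF.
6^6 − 16807 = 46656 − 16807 = 29849

29849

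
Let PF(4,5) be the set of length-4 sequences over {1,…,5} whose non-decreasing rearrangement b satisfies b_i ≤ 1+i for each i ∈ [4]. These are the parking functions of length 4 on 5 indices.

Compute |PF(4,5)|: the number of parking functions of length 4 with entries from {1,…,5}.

432

|PF| = (5+1−4)·(5+1)^{4−1} = 2×216 = 432
E.g. (3,4,4,1) → sorted (1,3,4,4): b_i ≤ 1+i ∀i, a PF.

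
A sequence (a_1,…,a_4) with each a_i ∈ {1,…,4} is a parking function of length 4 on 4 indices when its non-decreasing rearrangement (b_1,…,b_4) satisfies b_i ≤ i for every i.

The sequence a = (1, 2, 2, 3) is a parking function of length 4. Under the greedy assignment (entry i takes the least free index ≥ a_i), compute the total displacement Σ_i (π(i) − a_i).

Σπ = 10 ({1..4} each once); Σa = 1+2+2+3 = 8; disp = 10−8 = 2.

2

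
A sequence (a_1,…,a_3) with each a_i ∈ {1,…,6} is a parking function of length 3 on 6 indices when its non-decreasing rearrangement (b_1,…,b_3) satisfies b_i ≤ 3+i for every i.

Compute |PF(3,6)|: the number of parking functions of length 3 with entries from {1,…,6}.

|PF| = (6+1−3)·(6+1)^{3−1} = 4 · 49 = 196 [KW]
One tuple (6,3,4) → sorted (3,4,6): b_i ≤ 3+i ∀i, a PF.

196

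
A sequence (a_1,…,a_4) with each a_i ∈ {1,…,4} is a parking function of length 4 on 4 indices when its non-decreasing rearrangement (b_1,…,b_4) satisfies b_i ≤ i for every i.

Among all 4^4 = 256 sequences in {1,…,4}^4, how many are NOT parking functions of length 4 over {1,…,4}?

|PF(4,4)| = (4−4+1)·(4+1)^(4−1) = 1 · 125 = 125 (Pollak)
E.g. (3,3,2,3) → sorted (2,3,3,3): b_1=2>1, not a PF.
4^4 − 125 = 256 − 125 = 131

131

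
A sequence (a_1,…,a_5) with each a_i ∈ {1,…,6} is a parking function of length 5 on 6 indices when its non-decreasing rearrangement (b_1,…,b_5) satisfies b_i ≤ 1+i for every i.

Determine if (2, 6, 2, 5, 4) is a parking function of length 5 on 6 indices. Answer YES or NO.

YES

Sorted: b = (2, 2, 4, 5, 6).
  b_1=2 ≤ 2
  b_2=2 ≤ 3
  b_3=4 ≤ 4
  b_4=5 ≤ 5
  b_5=6 ≤ 6
All bounds hold ⇒ YES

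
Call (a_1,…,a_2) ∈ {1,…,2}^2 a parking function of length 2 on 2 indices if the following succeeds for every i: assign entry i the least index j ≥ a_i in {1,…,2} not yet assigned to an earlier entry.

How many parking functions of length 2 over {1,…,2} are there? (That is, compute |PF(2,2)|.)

3

#PF = (2−2+1)·(2+1)^(2−1) = 1×3 = 3 [KW]
Example (2,1) → sorted (1,2): b_i ≤ i ∀i, a PF.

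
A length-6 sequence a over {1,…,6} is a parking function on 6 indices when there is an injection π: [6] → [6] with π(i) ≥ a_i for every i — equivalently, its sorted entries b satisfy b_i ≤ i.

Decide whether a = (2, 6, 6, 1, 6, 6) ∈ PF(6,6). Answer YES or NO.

Rearranged: b = (1, 2, 6, 6, 6, 6).
  b_1=1 ≤ 1
  b_2=2 ≤ 2
  b_3=6 > 3
  fails at i=3 ⇒ NO

NO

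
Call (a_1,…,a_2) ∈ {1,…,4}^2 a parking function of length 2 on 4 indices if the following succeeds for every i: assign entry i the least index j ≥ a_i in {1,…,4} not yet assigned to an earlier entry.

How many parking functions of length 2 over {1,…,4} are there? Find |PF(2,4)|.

15

Count = (5−2)·5^(2−1) = 3×5 = 15 (Pollak)
Check (3,3) → sorted (3,3): b_i ≤ 2+i ∀i, a PF.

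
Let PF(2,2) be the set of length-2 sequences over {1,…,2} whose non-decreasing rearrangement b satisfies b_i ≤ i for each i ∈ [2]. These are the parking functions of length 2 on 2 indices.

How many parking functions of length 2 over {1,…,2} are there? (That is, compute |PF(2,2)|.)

Count = 1·3^1 = 1 · 3 = 3 (Pollak)
One tuple (1,1) → sorted (1,1): b_i ≤ i ∀i, a PF.

3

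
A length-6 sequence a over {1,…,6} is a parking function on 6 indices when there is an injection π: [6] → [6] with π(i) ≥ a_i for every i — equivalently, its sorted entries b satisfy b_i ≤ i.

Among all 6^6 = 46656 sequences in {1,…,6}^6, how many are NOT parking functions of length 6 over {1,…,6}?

29849

|PF(6,6)| = (7−6)·7^(6−1) = 1×16807 = 16807
Example (5,4,5,5,4,4) → sorted (4,4,4,5,5,5): b_1=4>1, not a PF.
6^6 − 16807 = 46656 − 16807 = 29849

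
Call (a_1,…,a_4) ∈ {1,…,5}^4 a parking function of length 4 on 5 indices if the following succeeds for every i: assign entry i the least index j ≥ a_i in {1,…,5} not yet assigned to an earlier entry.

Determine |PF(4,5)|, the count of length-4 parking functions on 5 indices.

432

|PF(4,5)| = (5+1−4)·(5+1)^{4−1} = 2·216 = 432
Check (4,1,1,5) → sorted (1,1,4,5): b_i ≤ 1+i ∀i, a PF.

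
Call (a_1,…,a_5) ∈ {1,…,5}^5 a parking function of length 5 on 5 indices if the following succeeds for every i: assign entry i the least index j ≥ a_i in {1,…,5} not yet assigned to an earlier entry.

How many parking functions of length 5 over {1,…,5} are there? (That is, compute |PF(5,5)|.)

#PF = (6−5)·6^(5−1) = 1·1296 = 1296 [KW]
Example (3,5,1,4,2) → sorted (1,2,3,4,5): b_i ≤ i ∀i, a PF.

1296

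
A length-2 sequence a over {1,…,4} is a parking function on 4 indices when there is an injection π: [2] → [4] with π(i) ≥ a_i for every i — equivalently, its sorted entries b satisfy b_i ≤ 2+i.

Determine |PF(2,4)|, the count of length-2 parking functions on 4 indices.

15

Count = (4+1−2)·(4+1)^{2−1} = 3×5 = 15 [KW]
Example (2,4) → sorted (2,4): b_i ≤ 2+i ∀i, a PF.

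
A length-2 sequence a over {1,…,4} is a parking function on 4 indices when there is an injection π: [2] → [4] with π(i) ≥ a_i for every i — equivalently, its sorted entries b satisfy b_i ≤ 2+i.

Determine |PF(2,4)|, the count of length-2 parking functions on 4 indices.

15

|PF(2,4)| = (5−2)·5^(2−1) = 3·5 = 15 [KW]
One tuple (3,2) → sorted (2,3): b_i ≤ 2+i ∀i, a PF.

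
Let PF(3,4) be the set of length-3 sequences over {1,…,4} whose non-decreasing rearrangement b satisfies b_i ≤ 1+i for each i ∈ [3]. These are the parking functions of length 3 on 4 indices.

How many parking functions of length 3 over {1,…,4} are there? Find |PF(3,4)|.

50

#PF = 2·5^2 = 2·25 = 50 (Pollak)
Example (1,4,1) → sorted (1,1,4): b_i ≤ 1+i ∀i, a PF.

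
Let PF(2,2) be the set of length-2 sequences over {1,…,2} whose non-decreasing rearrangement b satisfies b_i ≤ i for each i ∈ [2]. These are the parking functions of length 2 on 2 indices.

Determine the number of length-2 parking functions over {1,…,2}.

3

Count = (2+1−2)·(2+1)^{2−1} = 1 · 3 = 3 (Pollak)
Example (2,1) → sorted (1,2): b_i ≤ i ∀i, a PF.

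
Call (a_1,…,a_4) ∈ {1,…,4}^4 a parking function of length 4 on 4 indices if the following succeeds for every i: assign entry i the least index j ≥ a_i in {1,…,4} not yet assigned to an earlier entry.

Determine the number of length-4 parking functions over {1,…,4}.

|PF(4,4)| = (4−4+1)·(4+1)^(4−1) = 1 · 125 = 125 [KW]
Check (1,2,3,4) → sorted (1,2,3,4): b_i ≤ i ∀i, a PF.

125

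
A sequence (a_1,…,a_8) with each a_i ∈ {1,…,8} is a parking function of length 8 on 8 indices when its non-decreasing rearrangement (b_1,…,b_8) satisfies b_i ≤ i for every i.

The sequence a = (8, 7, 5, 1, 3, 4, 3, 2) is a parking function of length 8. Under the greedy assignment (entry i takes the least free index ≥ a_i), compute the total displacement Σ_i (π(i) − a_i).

Σπ = 36 ({1..8} each once); Σa = 8+7+5+1+3+4+3+2 = 33; disp = 36−33 = 3.

3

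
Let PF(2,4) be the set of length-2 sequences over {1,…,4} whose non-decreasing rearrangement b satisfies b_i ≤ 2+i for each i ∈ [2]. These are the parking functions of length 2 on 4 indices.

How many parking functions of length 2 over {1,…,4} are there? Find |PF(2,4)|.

15

Count = 3·5^1 = 3·5 = 15 (Konheim–Weiss)
Check (3,4) → sorted (3,4): b_i ≤ 2+i ∀i, a PF.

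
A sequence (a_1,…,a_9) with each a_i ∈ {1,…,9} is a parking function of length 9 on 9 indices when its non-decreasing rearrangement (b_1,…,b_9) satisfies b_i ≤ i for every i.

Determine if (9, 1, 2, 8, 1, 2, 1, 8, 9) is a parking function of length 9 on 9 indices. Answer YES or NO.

Order a: b = (1, 1, 1, 2, 2, 8, 8, 9, 9).
  b_1=1 ≤ 1
  b_2=1 ≤ 2
  b_3=1 ≤ 3
  b_4=2 ≤ 4
  b_5=2 ≤ 5
  b_6=8 > 6
  fails at i=6 ⇒ NO

NO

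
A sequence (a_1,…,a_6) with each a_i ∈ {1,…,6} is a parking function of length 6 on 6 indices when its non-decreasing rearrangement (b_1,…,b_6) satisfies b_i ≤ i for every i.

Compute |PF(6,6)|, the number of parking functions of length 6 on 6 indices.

|PF| = (7−6)·7^(6−1) = 1·16807 = 16807 (Konheim–Weiss)
One tuple (1,6,4,1,5,3) → sorted (1,1,3,4,5,6): b_i ≤ i ∀i, a PF.

16807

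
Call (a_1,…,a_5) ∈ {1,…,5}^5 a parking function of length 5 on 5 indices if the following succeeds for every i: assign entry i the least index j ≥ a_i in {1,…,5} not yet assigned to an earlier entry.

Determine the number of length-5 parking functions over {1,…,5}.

|PF(5,5)| = (5+1−5)·(5+1)^{5−1} = 1 · 1296 = 1296 (Konheim–Weiss)
One tuple (2,1,1,1,1) → sorted (1,1,1,1,2): b_i ≤ i ∀i, a PF.

1296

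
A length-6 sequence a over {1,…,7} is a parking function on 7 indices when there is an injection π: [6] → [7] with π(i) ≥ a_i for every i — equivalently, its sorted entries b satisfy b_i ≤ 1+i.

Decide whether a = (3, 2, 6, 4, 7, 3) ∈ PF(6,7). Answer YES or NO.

YES

Order a: b = (2, 3, 3, 4, 6, 7).
  b_1=2 ≤ 2
  b_2=3 ≤ 3
  b_3=3 ≤ 4
  b_4=4 ≤ 5
  b_5=6 ≤ 6
  b_6=7 ≤ 7
All bounds hold ⇒ YES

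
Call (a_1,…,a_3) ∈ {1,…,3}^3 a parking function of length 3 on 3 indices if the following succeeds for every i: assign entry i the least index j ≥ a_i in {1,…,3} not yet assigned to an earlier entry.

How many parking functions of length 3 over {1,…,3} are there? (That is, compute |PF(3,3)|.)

16

#PF = 1·4^2 = 1×16 = 16
One tuple (1,2,1) → sorted (1,1,2): b_i ≤ i ∀i, a PF.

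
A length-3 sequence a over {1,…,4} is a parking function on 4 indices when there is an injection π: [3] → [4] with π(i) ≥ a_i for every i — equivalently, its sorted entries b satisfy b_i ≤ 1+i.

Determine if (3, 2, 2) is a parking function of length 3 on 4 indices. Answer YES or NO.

Order a: b = (2, 2, 3).
  b_1=2 ≤ 2
  b_2=2 ≤ 3
  b_3=3 ≤ 4
All bounds hold ⇒ YES

YES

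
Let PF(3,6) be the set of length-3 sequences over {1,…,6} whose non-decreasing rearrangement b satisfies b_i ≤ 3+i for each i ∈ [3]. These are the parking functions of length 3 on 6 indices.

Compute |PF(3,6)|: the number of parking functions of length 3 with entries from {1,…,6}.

196

#PF = (6−3+1)·(6+1)^(3−1) = 4 · 49 = 196 (Konheim–Weiss)
One tuple (1,2,5) → sorted (1,2,5): b_i ≤ 3+i ∀i, a PF.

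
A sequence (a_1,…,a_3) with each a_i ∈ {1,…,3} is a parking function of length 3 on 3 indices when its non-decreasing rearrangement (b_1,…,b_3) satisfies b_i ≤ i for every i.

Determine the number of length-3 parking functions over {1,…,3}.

16

|PF| = (3−3+1)·(3+1)^(3−1) = 1·16 = 16
One tuple (3,1,1) → sorted (1,1,3): b_i ≤ i ∀i, a PF.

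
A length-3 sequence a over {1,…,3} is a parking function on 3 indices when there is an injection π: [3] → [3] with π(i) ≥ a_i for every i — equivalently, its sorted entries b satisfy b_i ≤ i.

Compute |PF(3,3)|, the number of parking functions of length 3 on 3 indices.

#PF = (4−3)·4^(3−1) = 1 · 16 = 16
Example (1,3,1) → sorted (1,1,3): b_i ≤ i ∀i, a PF.

16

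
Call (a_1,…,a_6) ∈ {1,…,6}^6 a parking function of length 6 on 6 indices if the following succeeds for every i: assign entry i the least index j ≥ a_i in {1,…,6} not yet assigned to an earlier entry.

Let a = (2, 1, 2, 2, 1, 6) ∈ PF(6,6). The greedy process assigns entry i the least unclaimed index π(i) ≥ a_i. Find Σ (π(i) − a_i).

7

Σπ = 6·7/2 = 21 (π permutes [6]); Σa = 2+1+2+2+1+6 = 14; disp = 21−14 = 7.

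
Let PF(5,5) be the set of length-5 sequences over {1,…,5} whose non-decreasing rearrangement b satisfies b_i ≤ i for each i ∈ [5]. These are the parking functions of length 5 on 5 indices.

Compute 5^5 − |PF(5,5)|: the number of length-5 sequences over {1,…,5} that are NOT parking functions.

Count = 1·6^4 = 1·1296 = 1296 (Pollak)
Check (1,2,3,5,5) → sorted (1,2,3,5,5): b_4=5>4, not a PF.
So 3125 − 1296 = 1829 fail.

1829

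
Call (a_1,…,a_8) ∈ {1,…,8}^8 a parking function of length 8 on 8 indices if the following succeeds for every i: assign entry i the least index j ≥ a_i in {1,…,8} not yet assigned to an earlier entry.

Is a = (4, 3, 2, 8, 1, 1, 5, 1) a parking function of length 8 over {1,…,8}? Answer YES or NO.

Sorted: b = (1, 1, 1, 2, 3, 4, 5, 8).
  b_1=1 ≤ 1
  b_2=1 ≤ 2
  b_3=1 ≤ 3
  b_4=2 ≤ 4
  b_5=3 ≤ 5
  b_6=4 ≤ 6
  b_7=5 ≤ 7
  b_8=8 ≤ 8
All bounds hold ⇒ YES

YES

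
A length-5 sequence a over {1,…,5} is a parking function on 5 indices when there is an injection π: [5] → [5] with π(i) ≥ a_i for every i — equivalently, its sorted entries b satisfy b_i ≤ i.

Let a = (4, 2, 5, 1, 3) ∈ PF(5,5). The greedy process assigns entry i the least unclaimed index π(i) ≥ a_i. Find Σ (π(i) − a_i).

0

Σπ = 15 ({1..5} each once); Σa = 4+2+5+1+3 = 15; disp = 15−15 = 0.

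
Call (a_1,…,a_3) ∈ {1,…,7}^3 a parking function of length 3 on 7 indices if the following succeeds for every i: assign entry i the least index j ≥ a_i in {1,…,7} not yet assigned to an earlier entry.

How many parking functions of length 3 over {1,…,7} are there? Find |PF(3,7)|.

#PF = (7+1−3)·(7+1)^{3−1} = 5·64 = 320
Check (2,5,2) → sorted (2,2,5): b_i ≤ 4+i ∀i, a PF.

320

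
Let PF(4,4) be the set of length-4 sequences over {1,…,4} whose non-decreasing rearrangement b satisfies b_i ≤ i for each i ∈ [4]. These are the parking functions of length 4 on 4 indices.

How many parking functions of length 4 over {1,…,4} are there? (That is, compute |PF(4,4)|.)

|PF| = (5−4)·5^(4−1) = 1×125 = 125 (Konheim–Weiss)
Check (4,2,1,1) → sorted (1,1,2,4): b_i ≤ i ∀i, a PF.

125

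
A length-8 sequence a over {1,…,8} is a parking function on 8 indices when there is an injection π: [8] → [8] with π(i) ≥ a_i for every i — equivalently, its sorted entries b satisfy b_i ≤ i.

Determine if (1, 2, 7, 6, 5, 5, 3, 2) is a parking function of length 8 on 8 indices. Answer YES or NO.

YES

Rearranged: b = (1, 2, 2, 3, 5, 5, 6, 7).
  b_1=1 ≤ 1
  b_2=2 ≤ 2
  b_3=2 ≤ 3
  b_4=3 ≤ 4
  b_5=5 ≤ 5
  b_6=5 ≤ 6
  b_7=6 ≤ 7
  b_8=7 ≤ 8
All bounds hold ⇒ YES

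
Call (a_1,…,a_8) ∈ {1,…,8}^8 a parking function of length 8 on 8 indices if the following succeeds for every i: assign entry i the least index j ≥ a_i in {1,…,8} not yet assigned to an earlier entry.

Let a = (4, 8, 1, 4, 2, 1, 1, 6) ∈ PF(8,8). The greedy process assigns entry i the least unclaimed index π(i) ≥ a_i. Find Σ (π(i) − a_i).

Σπ = 8·9/2 = 36 (π permutes [8]); Σa = 4+8+1+4+2+1+1+6 = 27; disp = 36−27 = 9.

9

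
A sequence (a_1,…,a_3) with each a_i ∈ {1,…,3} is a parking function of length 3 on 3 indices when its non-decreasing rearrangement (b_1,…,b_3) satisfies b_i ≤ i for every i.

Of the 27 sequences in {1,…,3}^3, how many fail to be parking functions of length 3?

11

|PF(3,3)| = (3−3+1)·(3+1)^(3−1) = 1×16 = 16
Check (3,3,3) → sorted (3,3,3): b_1=3>1, not a PF.
Total 27; non-PF = 27−16 = 11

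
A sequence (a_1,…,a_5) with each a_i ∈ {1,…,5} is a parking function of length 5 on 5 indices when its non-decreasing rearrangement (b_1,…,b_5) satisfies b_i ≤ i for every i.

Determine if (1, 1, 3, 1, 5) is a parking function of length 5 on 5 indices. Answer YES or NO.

Rearranged: b = (1, 1, 1, 3, 5).
  b_1=1 ≤ 1
  b_2=1 ≤ 2
  b_3=1 ≤ 3
  b_4=3 ≤ 4
  b_5=5 ≤ 5
All bounds hold ⇒ YES

YES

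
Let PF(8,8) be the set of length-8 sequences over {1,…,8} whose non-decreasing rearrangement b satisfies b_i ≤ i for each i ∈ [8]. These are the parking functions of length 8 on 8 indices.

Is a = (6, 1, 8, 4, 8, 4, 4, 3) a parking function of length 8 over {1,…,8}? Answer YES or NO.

NO

Rearranged: b = (1, 3, 4, 4, 4, 6, 8, 8).
  b_1=1 ≤ 1
  b_2=3 > 2
  fails at i=2 ⇒ NO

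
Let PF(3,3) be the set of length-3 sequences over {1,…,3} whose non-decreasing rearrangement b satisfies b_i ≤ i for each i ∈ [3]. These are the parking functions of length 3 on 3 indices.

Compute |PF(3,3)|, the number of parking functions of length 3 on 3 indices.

16

|PF| = (3−3+1)·(3+1)^(3−1) = 1 · 16 = 16 (Pollak)
One tuple (2,1,1) → sorted (1,1,2): b_i ≤ i ∀i, a PF.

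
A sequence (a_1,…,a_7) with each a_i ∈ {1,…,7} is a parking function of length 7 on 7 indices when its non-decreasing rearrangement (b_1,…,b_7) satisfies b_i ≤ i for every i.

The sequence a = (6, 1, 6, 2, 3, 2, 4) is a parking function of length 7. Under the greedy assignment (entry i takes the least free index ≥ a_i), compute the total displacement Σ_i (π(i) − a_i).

4

Σπ = 28 ({1..7} each once); Σa = 6+1+6+2+3+2+4 = 24; disp = 28−24 = 4.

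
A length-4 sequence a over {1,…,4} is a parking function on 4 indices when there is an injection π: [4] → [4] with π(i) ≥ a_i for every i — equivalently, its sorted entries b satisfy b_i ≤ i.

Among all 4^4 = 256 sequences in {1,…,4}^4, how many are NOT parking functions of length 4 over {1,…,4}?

131

Count = (4−4+1)·(4+1)^(4−1) = 1 · 125 = 125 (Pollak)
One tuple (4,4,1,4) → sorted (1,4,4,4): b_2=4>2, not a PF.
4^4 − 125 = 256 − 125 = 131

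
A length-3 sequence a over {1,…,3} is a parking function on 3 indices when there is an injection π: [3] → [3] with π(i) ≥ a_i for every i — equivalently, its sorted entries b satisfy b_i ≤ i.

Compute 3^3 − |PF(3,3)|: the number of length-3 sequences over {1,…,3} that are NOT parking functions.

11

#PF = 1·4^2 = 1·16 = 16 (Konheim–Weiss)
E.g. (3,2,3) → sorted (2,3,3): b_1=2>1, not a PF.
Total 27; non-PF = 27−16 = 11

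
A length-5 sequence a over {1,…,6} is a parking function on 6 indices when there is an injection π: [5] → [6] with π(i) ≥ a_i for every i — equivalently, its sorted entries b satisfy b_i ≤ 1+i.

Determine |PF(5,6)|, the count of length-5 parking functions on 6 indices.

4802

|PF(5,6)| = (6−5+1)·(6+1)^(5−1) = 2 · 2401 = 4802 [KW]
Check (4,4,2,5,2) → sorted (2,2,4,4,5): b_i ≤ 1+i ∀i, a PF.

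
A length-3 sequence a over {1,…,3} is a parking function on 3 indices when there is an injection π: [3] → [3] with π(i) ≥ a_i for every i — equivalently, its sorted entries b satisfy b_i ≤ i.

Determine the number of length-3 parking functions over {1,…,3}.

16

Count = (4−3)·4^(3−1) = 1·16 = 16 (Pollak)
One tuple (3,2,1) → sorted (1,2,3): b_i ≤ i ∀i, a PF.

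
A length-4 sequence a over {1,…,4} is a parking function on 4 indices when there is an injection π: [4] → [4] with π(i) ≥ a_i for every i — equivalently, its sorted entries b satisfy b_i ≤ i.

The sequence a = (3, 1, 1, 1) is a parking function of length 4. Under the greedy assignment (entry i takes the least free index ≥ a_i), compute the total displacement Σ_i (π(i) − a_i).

4

Σπ = 10 ({1..4} each once); Σa = 3+1+1+1 = 6; disp = 10−6 = 4.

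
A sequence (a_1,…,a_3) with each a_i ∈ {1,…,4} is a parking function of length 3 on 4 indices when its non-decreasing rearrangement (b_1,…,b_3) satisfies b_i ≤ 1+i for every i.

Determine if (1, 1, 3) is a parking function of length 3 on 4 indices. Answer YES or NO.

Order a: b = (1, 1, 3).
  b_1=1 ≤ 2
  b_2=1 ≤ 3
  b_3=3 ≤ 4
All bounds hold ⇒ YES

YES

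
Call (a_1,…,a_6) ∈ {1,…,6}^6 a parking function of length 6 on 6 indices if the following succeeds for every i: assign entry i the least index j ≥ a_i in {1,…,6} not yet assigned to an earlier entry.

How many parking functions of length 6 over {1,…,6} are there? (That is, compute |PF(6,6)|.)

Count = (6+1−6)·(6+1)^{6−1} = 1 · 16807 = 16807
Check (3,3,3,2,4,1) → sorted (1,2,3,3,3,4): b_i ≤ i ∀i, a PF.

16807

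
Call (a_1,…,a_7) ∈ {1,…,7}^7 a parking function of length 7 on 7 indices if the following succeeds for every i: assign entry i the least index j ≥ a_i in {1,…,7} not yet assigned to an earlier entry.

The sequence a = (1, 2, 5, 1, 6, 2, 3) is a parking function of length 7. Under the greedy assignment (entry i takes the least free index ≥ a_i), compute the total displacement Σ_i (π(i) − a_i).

8

Σπ = 28 ({1..7} each once); Σa = 1+2+5+1+6+2+3 = 20; disp = 28−20 = 8.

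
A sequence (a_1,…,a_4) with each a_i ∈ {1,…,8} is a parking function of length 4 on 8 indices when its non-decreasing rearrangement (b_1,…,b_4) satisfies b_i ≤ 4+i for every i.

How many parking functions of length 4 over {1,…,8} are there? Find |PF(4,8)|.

3645

Count = (9−4)·9^(4−1) = 5×729 = 3645
E.g. (6,6,2,8) → sorted (2,6,6,8): b_i ≤ 4+i ∀i, a PF.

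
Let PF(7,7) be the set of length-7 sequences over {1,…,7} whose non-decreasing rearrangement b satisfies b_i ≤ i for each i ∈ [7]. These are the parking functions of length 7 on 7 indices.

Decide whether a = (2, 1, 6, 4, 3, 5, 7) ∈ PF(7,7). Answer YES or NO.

Order a: b = (1, 2, 3, 4, 5, 6, 7).
  b_1=1 ≤ 1
  b_2=2 ≤ 2
  b_3=3 ≤ 3
  b_4=4 ≤ 4
  b_5=5 ≤ 5
  b_6=6 ≤ 6
  b_7=7 ≤ 7
All bounds hold ⇒ YES

YES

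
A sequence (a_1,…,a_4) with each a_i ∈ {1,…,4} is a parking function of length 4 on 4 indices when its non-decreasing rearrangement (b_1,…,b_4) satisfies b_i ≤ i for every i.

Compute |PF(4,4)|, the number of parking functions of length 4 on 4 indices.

#PF = (4−4+1)·(4+1)^(4−1) = 1·125 = 125 [KW]
Example (1,2,4,1) → sorted (1,1,2,4): b_i ≤ i ∀i, a PF.

125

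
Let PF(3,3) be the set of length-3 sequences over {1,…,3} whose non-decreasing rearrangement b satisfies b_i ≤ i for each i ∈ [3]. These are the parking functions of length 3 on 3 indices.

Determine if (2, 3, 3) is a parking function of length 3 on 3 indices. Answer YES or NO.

Sorted: b = (2, 3, 3).
  b_1=2 > 1
  fails at i=1 ⇒ NO

NO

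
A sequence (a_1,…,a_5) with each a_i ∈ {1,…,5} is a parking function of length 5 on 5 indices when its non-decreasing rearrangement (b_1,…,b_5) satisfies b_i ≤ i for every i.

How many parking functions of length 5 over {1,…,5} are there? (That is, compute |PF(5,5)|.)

|PF(5,5)| = (5+1−5)·(5+1)^{5−1} = 1 · 1296 = 1296 (Konheim–Weiss)
Example (5,1,3,4,1) → sorted (1,1,3,4,5): b_i ≤ i ∀i, a PF.

1296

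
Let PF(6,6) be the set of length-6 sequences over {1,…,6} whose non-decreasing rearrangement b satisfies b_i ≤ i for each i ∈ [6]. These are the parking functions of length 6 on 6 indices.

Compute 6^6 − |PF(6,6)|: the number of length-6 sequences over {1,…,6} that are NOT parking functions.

29849

Count = 1·7^5 = 1×16807 = 16807 [KW]
One tuple (3,6,4,5,5,6) → sorted (3,4,5,5,6,6): b_1=3>1, not a PF.
6^6 − 16807 = 46656 − 16807 = 29849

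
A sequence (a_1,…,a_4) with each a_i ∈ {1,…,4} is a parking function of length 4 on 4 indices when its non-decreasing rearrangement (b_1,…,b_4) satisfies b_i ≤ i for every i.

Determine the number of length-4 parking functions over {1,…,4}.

|PF| = 1·5^3 = 1×125 = 125 (Konheim–Weiss)
One tuple (1,1,3,1) → sorted (1,1,1,3): b_i ≤ i ∀i, a PF.

125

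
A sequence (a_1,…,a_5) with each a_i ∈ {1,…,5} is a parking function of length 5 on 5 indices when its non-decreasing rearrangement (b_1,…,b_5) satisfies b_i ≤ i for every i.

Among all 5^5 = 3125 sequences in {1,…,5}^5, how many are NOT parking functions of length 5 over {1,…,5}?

#PF = (5+1−5)·(5+1)^{5−1} = 1×1296 = 1296
E.g. (4,1,5,4,4) → sorted (1,4,4,4,5): b_2=4>2, not a PF.
So 3125 − 1296 = 1829 fail.

1829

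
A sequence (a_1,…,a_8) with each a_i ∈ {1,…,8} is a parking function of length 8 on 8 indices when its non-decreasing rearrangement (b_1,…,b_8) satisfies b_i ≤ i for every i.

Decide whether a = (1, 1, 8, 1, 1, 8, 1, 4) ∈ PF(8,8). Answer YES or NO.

Sorted: b = (1, 1, 1, 1, 1, 4, 8, 8).
  b_1=1 ≤ 1
  b_2=1 ≤ 2
  b_3=1 ≤ 3
  b_4=1 ≤ 4
  b_5=1 ≤ 5
  b_6=4 ≤ 6
  b_7=8 > 7
  fails at i=7 ⇒ NO

NO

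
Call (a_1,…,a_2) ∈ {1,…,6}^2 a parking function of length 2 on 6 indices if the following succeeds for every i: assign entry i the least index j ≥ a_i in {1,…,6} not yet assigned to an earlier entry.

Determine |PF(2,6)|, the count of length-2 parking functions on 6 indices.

Count = (6−2+1)·(6+1)^(2−1) = 5 · 7 = 35 (Pollak)
Check (2,5) → sorted (2,5): b_i ≤ 4+i ∀i, a PF.

35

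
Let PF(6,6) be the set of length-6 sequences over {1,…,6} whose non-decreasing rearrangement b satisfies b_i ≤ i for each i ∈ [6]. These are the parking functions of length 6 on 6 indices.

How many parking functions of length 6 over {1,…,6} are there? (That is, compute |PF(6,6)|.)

|PF(6,6)| = 1·7^5 = 1·16807 = 16807 (Pollak)
Example (1,2,3,6,5,1) → sorted (1,1,2,3,5,6): b_i ≤ i ∀i, a PF.

16807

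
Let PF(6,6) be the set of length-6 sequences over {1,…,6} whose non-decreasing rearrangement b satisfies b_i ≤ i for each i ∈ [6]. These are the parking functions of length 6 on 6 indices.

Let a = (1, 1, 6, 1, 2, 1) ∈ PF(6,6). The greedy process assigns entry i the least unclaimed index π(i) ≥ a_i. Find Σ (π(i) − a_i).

9

Σπ(i) = 1+…+6 = 21; Σa = 1+1+6+1+2+1 = 12; disp = 21−12 = 9.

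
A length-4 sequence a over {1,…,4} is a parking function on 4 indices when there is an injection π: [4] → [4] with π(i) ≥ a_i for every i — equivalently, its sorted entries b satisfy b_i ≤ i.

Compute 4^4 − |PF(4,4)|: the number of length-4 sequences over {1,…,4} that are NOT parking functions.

131

#PF = (4+1−4)·(4+1)^{4−1} = 1×125 = 125
One tuple (3,2,2,3) → sorted (2,2,3,3): b_1=2>1, not a PF.
4^4 − 125 = 256 − 125 = 131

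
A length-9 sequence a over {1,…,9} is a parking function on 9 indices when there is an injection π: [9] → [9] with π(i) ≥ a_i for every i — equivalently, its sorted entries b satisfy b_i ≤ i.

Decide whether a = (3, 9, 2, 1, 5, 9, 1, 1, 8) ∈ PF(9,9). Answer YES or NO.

Sorted: b = (1, 1, 1, 2, 3, 5, 8, 9, 9).
  b_1=1 ≤ 1
  b_2=1 ≤ 2
  b_3=1 ≤ 3
  b_4=2 ≤ 4
  b_5=3 ≤ 5
  b_6=5 ≤ 6
  b_7=8 > 7
  fails at i=7 ⇒ NO

NO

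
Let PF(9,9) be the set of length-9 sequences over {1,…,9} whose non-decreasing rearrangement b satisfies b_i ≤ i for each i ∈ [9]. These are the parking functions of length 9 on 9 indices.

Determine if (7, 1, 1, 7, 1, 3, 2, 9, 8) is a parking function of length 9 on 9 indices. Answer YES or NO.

NO

Order a: b = (1, 1, 1, 2, 3, 7, 7, 8, 9).
  b_1=1 ≤ 1
  b_2=1 ≤ 2
  b_3=1 ≤ 3
  b_4=2 ≤ 4
  b_5=3 ≤ 5
  b_6=7 > 6
  fails at i=6 ⇒ NO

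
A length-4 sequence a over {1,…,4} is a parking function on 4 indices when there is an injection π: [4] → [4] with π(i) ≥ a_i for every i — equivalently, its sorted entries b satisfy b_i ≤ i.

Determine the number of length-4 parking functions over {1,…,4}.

125

#PF = 1·5^3 = 1 · 125 = 125 (Konheim–Weiss)
E.g. (4,2,1,3) → sorted (1,2,3,4): b_i ≤ i ∀i, a PF.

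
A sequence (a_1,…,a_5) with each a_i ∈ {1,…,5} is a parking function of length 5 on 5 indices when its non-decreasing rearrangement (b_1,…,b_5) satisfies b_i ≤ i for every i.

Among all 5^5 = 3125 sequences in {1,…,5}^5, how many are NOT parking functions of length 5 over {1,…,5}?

Count = (5+1−5)·(5+1)^{5−1} = 1 · 1296 = 1296 (Pollak)
One tuple (5,5,1,4,1) → sorted (1,1,4,5,5): b_3=4>3, not a PF.
5^5 − 1296 = 3125 − 1296 = 1829

1829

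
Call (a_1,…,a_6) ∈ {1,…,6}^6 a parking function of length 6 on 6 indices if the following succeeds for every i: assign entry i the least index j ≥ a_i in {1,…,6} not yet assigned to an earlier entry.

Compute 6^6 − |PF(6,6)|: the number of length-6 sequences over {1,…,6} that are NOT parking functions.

29849

#PF = 1·7^5 = 1·16807 = 16807 (Pollak)
One tuple (5,6,6,4,6,4) → sorted (4,4,5,6,6,6): b_1=4>1, not a PF.
6^6 − 16807 = 46656 − 16807 = 29849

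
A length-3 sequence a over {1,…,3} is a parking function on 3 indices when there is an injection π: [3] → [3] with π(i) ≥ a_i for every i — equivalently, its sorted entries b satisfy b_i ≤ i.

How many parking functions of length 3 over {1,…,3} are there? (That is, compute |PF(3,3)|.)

16

|PF(3,3)| = 1·4^2 = 1×16 = 16 (Konheim–Weiss)
One tuple (1,2,3) → sorted (1,2,3): b_i ≤ i ∀i, a PF.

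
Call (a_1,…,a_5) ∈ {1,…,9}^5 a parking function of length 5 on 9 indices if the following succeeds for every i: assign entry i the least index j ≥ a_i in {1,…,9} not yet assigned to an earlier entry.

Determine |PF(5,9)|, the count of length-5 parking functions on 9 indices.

50000

Count = (9−5+1)·(9+1)^(5−1) = 5 · 10000 = 50000 [KW]
Check (5,6,7,7,3) → sorted (3,5,6,7,7): b_i ≤ 4+i ∀i, a PF.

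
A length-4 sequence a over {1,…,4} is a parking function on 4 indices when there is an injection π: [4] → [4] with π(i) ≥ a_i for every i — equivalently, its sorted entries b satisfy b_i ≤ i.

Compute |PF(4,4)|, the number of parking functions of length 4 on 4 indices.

|PF| = 1·5^3 = 1·125 = 125
One tuple (2,1,1,1) → sorted (1,1,1,2): b_i ≤ i ∀i, a PF.

125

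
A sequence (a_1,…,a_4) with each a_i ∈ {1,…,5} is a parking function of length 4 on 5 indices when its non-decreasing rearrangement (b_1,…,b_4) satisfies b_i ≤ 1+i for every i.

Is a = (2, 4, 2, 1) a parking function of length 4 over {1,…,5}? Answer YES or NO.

Rearranged: b = (1, 2, 2, 4).
  b_1=1 ≤ 2
  b_2=2 ≤ 3
  b_3=2 ≤ 4
  b_4=4 ≤ 5
All bounds hold ⇒ YES

YES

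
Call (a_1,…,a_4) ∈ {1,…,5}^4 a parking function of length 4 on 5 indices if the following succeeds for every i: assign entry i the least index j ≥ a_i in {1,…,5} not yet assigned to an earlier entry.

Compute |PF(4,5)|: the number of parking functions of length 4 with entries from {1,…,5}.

|PF(4,5)| = (6−4)·6^(4−1) = 2 · 216 = 432
E.g. (5,1,3,4) → sorted (1,3,4,5): b_i ≤ 1+i ∀i, a PF.

432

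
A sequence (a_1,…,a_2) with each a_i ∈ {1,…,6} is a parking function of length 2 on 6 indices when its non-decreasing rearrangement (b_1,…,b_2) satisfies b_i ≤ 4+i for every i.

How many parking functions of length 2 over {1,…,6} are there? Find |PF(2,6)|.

|PF(2,6)| = (6+1−2)·(6+1)^{2−1} = 5×7 = 35 [KW]
Check (4,4) → sorted (4,4): b_i ≤ 4+i ∀i, a PF.

35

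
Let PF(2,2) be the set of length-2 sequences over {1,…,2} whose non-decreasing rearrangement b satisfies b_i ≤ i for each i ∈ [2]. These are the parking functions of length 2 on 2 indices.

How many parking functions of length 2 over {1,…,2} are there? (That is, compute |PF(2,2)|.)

|PF(2,2)| = (2−2+1)·(2+1)^(2−1) = 1×3 = 3 (Pollak)
One tuple (2,1) → sorted (1,2): b_i ≤ i ∀i, a PF.

3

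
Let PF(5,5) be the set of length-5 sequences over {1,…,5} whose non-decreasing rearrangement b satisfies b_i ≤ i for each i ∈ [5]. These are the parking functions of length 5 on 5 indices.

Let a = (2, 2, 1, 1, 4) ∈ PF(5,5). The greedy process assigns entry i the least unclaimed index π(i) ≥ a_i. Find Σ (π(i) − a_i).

5

Σπ = 5·6/2 = 15 (π permutes [5]); Σa = 2+2+1+1+4 = 10; disp = 15−10 = 5.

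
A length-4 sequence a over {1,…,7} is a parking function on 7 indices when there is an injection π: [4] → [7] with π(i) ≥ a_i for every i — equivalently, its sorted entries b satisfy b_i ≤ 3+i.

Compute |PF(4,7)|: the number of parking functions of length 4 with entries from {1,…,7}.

|PF(4,7)| = (8−4)·8^(4−1) = 4 · 512 = 2048 (Konheim–Weiss)
Example (7,4,3,5) → sorted (3,4,5,7): b_i ≤ 3+i ∀i, a PF.

2048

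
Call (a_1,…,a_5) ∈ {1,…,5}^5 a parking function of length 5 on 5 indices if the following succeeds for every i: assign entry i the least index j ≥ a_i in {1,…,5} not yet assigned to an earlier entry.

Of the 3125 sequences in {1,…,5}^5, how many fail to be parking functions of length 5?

1829

|PF(5,5)| = (5+1−5)·(5+1)^{5−1} = 1·1296 = 1296 (Konheim–Weiss)
One tuple (3,5,2,2,4) → sorted (2,2,3,4,5): b_1=2>1, not a PF.
Total 3125; non-PF = 3125−1296 = 1829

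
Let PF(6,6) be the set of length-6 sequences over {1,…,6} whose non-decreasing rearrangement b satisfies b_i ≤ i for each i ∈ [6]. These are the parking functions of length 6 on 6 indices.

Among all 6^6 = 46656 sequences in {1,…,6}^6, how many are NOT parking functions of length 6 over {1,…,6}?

29849

#PF = (7−6)·7^(6−1) = 1·16807 = 16807
Example (5,5,6,2,6,2) → sorted (2,2,5,5,6,6): b_1=2>1, not a PF.
So 46656 − 16807 = 29849 fail.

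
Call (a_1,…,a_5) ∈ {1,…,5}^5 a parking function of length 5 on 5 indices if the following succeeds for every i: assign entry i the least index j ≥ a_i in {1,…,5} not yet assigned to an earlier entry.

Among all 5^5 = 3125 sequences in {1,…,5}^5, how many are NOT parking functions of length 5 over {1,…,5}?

Count = 1·6^4 = 1×1296 = 1296 (Konheim–Weiss)
One tuple (5,1,5,2,3) → sorted (1,2,3,5,5): b_4=5>4, not a PF.
Total 3125; non-PF = 3125−1296 = 1829

1829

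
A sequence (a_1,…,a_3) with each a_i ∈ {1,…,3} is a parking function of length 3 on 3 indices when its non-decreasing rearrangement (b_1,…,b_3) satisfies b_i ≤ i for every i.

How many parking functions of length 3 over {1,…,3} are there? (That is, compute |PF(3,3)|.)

Count = (4−3)·4^(3−1) = 1 · 16 = 16 (Konheim–Weiss)
Example (1,1,3) → sorted (1,1,3): b_i ≤ i ∀i, a PF.

16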